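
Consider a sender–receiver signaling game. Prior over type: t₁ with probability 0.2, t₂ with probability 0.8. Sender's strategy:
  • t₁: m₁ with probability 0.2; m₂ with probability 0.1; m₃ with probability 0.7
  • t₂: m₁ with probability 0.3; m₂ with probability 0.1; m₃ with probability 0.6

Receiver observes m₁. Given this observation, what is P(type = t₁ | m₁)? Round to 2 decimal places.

0.14

P(m₁) = 0.2·0.2 + 0.8·0.3 = 0.28
P(t₁ | m₁) = (0.2·0.2) / 0.28 = 0.04 / 0.28 = 0.142857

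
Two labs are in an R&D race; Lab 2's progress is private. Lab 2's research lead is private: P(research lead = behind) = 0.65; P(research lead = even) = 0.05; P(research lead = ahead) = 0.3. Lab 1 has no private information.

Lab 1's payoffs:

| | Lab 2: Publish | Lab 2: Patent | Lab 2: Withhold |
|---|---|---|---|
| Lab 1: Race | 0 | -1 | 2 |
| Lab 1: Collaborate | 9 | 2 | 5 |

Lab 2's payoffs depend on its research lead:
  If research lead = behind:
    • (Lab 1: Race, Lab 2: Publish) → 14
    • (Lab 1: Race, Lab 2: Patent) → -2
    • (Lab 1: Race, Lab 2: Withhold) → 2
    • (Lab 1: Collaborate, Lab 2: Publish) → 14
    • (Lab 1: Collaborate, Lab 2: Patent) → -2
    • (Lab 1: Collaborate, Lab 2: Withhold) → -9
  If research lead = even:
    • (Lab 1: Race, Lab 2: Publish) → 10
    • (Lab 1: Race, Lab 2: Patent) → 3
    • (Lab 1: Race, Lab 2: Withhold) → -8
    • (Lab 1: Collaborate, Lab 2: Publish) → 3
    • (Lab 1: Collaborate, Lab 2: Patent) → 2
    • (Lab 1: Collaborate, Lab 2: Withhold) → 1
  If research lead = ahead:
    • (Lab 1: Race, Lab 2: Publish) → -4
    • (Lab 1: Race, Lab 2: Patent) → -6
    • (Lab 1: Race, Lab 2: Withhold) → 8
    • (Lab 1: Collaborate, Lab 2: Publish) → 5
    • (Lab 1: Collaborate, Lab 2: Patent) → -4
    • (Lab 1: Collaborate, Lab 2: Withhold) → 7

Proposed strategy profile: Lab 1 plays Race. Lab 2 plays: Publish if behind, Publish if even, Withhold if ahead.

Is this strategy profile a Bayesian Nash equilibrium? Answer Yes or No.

A profile is a BNE iff every type of every player is best-responding given beliefs about the other side.
Lab 1 plays Race: E[Race] = 0.65·(0) + 0.05·(0) + 0.3·(2) = 0.6; E[Collaborate] = 7.8. Not best-responding. ✗
Lab 2 (research lead behind), facing Race: Publish gives 14, Patent gives -2, Withhold gives 2. Proposed Publish is best. ✓
Lab 2 (research lead even), facing Race: Publish gives 10, Patent gives 3, Withhold gives -8. Proposed Publish is best. ✓
Lab 2 (research lead ahead), facing Race: Publish gives -4, Patent gives -6, Withhold gives 8. Proposed Withhold is best. ✓

No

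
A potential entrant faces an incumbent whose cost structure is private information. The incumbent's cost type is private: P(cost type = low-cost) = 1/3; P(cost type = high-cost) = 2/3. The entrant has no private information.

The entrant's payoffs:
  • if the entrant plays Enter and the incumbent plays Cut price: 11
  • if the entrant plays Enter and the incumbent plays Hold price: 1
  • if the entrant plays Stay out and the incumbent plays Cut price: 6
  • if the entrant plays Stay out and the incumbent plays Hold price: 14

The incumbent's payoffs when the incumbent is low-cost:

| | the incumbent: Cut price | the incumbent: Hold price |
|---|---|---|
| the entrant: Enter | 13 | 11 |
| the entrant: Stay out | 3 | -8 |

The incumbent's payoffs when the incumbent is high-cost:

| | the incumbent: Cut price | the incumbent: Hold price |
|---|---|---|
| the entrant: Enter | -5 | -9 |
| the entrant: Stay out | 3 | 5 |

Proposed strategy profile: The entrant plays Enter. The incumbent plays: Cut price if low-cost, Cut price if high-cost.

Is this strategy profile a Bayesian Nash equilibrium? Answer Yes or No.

The entrant plays Enter: E[Enter] = 1/3·(11) + 2/3·(11) = 11; E[Stay out] = 6. Best-responding. ✓
The incumbent (cost type low-cost), facing Enter: Cut price gives 13, Hold price gives 11. Proposed Cut price is best. ✓
The incumbent (cost type high-cost), facing Enter: Cut price gives -5, Hold price gives -9. Proposed Cut price is best. ✓

Yes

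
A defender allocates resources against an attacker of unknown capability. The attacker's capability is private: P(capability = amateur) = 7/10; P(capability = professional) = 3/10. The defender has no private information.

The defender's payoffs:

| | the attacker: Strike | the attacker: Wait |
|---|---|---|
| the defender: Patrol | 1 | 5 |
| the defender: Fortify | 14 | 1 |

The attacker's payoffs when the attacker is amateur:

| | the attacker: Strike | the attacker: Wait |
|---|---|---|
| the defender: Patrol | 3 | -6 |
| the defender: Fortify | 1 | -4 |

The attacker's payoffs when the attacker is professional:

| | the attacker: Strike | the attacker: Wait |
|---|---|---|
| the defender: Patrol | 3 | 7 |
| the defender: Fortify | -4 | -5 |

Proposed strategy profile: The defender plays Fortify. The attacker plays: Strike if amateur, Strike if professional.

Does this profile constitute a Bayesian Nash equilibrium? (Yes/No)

A profile is a BNE iff every type of every player is best-responding given beliefs about the other side.
The defender plays Fortify: E[Fortify] = 7/10·(14) + 3/10·(14) = 14; E[Patrol] = 1. Best-responding. ✓
The attacker (capability amateur), facing Fortify: Strike gives 1, Wait gives -4. Proposed Strike is best. ✓
The attacker (capability professional), facing Fortify: Strike gives -4, Wait gives -5. Proposed Strike is best. ✓

Yes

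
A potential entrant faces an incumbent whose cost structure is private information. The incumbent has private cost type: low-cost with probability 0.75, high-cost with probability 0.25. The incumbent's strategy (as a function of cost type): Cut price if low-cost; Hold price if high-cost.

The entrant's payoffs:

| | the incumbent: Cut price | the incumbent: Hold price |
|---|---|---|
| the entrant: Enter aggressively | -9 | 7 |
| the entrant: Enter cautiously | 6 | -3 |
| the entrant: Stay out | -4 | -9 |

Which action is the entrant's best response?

Enter cautiously

E[Enter aggressively] = 0.75·(-9) + 0.25·(7) = -5
E[Enter cautiously] = 0.75·(6) + 0.25·(-3) = 3.75
E[Stay out] = 0.75·(-4) + 0.25·(-9) = -5.25
Best response: Enter cautiously (3.75 is the largest).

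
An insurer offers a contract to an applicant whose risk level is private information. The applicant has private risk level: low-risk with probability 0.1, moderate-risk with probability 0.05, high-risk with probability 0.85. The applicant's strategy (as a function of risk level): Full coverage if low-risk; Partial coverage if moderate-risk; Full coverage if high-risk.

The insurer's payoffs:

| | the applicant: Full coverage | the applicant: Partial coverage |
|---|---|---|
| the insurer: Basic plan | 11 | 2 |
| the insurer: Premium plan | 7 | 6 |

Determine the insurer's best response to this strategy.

Basic plan

Compute the insurer's expected payoff for each action, taking the expectation over the applicant's type.
E[Basic plan] = 0.1·(11) + 0.05·(2) + 0.85·(11) = 10.55
E[Premium plan] = 0.1·(7) + 0.05·(6) + 0.85·(7) = 6.95
Best response: Basic plan (10.55 is the largest).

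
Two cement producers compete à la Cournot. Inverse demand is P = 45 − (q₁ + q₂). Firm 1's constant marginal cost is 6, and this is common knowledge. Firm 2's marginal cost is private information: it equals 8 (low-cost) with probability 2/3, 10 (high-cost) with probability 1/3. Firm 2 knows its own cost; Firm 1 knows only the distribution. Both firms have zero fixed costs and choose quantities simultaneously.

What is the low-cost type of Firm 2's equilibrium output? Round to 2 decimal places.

11.56

Firm 2 with cost c maximizes (45 − (q₁+q₂) − c)·q₂, giving q₂(c) = (45 − c − q₁)/2.
E[c₂] = 2/3·8 + 1/3·10 = 8.66667
Firm 1's FOC against E[q₂] yields q₁ = (45 − 2·6 + E[c₂])/3 = (45 − 12 + 8.66667)/3 = 13.8889.
q₂(low-cost) = (45 − 8 − 13.8889)/2 = 11.5556.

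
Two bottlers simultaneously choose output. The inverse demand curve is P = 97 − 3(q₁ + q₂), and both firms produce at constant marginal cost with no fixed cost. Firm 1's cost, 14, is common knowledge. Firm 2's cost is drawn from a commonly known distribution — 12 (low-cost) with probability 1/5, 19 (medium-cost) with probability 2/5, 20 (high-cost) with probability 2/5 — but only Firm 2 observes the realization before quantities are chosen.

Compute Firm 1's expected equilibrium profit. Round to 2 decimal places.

280.33

Each type of Firm 2 best-responds to q₁; Firm 1 best-responds to the expected q₂ over Firm 2's types.
Firm 2 with cost c maximizes (97 − 3(q₁+q₂) − c)·q₂, giving q₂(c) = (97 − c − 3q₁)/6.
E[c₂] = 1/5·12 + 2/5·19 + 2/5·20 = 18
Firm 1's FOC against E[q₂] yields q₁ = (97 − 2·14 + E[c₂])/9 = (97 − 28 + 18)/9 = 9.66667.
E[P] = 97 − 3·(q₁ + E[q₂]) = 43; Firm 1's expected profit = (E[P] − 14)·q₁ = (43 − 14)·9.66667 = 280.333.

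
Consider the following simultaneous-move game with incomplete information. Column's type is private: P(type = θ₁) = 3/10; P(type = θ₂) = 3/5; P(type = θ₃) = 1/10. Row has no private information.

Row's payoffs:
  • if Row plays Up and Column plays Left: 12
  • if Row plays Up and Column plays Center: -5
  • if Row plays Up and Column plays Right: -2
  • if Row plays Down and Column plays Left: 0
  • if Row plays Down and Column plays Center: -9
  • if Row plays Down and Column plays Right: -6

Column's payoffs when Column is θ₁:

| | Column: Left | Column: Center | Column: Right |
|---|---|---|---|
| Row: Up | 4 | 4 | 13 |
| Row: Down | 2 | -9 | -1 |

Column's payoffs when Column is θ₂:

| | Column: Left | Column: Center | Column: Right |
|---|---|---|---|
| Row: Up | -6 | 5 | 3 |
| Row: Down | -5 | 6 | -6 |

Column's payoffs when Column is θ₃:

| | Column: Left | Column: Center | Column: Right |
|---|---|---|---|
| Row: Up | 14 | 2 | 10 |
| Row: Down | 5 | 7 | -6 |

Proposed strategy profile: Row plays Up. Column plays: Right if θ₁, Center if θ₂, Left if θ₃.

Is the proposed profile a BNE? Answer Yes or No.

Row plays Up: E[Up] = 3/10·(-2) + 3/5·(-5) + 1/10·(12) = -12/5; E[Down] = -36/5. Best-responding. ✓
Column (type θ₁), facing Up: Left gives 4, Center gives 4, Right gives 13. Proposed Right is best. ✓
Column (type θ₂), facing Up: Left gives -6, Center gives 5, Right gives 3. Proposed Center is best. ✓
Column (type θ₃), facing Up: Left gives 14, Center gives 2, Right gives 10. Proposed Left is best. ✓

Yes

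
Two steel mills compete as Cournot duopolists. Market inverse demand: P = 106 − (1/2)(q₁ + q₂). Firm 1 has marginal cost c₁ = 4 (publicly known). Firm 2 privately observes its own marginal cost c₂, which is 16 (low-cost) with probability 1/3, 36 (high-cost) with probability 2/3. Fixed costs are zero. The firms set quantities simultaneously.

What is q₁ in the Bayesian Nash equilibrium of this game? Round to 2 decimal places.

84.89

Type-c best response for Firm 2: q₂(c) = (106 − c) − q₁/2.
Firm 1 maximizes expected profit; its first-order condition is 106 − q₁ − (1/2)E[q₂] − 4 = 0.
Substituting E[q₂] and solving: E[c₂] = 29.3333, so q₁ = (106 − 2·4 + 29.3333)/(3/2) = 84.8889.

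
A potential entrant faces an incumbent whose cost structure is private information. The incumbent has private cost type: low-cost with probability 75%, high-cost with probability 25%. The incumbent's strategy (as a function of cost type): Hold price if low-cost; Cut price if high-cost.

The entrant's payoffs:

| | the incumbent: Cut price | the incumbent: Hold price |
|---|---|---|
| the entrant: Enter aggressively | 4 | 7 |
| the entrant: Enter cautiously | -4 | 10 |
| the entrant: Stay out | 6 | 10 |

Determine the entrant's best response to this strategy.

Compute the entrant's expected payoff for each action, taking the expectation over the incumbent's type.
E[Enter aggressively] = 0.75·(7) + 0.25·(4) = 6.25
E[Enter cautiously] = 0.75·(10) + 0.25·(-4) = 6.5
E[Stay out] = 0.75·(10) + 0.25·(6) = 9
Best response: Stay out (9 is the largest).

Stay out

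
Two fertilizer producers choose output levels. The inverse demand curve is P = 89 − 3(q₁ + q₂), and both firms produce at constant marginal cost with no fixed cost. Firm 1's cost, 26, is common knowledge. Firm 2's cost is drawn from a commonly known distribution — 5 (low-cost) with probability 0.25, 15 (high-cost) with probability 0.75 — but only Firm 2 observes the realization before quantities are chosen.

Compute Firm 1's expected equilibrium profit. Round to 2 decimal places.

90.75

Each type of Firm 2 best-responds to q₁; Firm 1 best-responds to the expected q₂ over Firm 2's types.
Firm 2 with cost c maximizes (89 − 3(q₁+q₂) − c)·q₂, giving q₂(c) = (89 − c − 3q₁)/6.
E[c₂] = 0.25·5 + 0.75·15 = 12.5
Firm 1's FOC against E[q₂] yields q₁ = (89 − 2·26 + E[c₂])/9 = (89 − 52 + 12.5)/9 = 5.5.
E[P] = 89 − 3·(q₁ + E[q₂]) = 42.5; Firm 1's expected profit = (E[P] − 26)·q₁ = (42.5 − 26)·5.5 = 90.75.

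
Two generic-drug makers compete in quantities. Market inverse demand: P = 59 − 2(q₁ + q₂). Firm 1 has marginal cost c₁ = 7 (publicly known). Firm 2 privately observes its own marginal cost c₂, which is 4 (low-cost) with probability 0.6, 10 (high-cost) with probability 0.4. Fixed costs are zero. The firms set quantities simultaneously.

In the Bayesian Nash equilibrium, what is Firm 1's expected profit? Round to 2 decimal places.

146.78

Type-c best response for Firm 2: q₂(c) = (59 − c)/4 − q₁/2.
Firm 1 maximizes expected profit; its first-order condition is 59 − 4q₁ − 2E[q₂] − 7 = 0.
Substituting E[q₂] and solving: E[c₂] = 6.4, so q₁ = (59 − 2·7 + 6.4)/6 = 8.56667.
E[P] = 59 − 2·(q₁ + E[q₂]) = 24.1333; Firm 1's expected profit = (E[P] − 7)·q₁ = (24.1333 − 7)·8.56667 = 146.776.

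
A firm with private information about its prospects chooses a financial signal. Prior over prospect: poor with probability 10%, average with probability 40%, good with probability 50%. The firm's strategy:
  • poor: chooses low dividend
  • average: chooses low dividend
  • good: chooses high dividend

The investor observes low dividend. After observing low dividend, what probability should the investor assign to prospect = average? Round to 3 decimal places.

0.800

P(low dividend) = 0.1·1 + 0.4·1 + 0.5·0 = 0.5
P(average | low dividend) = (0.4·1) / 0.5 = 0.4 / 0.5 = 0.8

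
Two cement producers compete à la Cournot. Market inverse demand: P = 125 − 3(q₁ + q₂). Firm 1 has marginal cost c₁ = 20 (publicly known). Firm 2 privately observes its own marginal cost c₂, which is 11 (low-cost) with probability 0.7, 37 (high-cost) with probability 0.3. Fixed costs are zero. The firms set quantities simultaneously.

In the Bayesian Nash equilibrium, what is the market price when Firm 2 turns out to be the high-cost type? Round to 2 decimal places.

63.70

Firm 2 with cost c maximizes (125 − 3(q₁+q₂) − c)·q₂, giving q₂(c) = (125 − c − 3q₁)/6.
E[c₂] = 0.7·11 + 0.3·37 = 18.8
Firm 1's FOC against E[q₂] yields q₁ = (125 − 2·20 + E[c₂])/9 = (125 − 40 + 18.8)/9 = 11.5333.
q₂(high-cost) = 8.9, so P = 125 − 3·(11.5333 + 8.9) = 63.7.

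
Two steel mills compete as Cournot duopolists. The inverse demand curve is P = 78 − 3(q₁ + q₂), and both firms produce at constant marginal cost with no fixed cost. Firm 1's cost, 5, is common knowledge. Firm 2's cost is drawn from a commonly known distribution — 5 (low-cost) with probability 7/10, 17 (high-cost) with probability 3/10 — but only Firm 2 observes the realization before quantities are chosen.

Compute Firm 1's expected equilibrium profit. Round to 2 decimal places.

217.32

Each type of Firm 2 best-responds to q₁; Firm 1 best-responds to the expected q₂ over Firm 2's types.
Firm 2 with cost c maximizes (78 − 3(q₁+q₂) − c)·q₂, giving q₂(c) = (78 − c − 3q₁)/6.
E[c₂] = 7/10·5 + 3/10·17 = 8.6
Firm 1's FOC against E[q₂] yields q₁ = (78 − 2·5 + E[c₂])/9 = (78 − 10 + 8.6)/9 = 8.51111.
E[P] = 78 − 3·(q₁ + E[q₂]) = 30.5333; Firm 1's expected profit = (E[P] − 5)·q₁ = (30.5333 − 5)·8.51111 = 217.317.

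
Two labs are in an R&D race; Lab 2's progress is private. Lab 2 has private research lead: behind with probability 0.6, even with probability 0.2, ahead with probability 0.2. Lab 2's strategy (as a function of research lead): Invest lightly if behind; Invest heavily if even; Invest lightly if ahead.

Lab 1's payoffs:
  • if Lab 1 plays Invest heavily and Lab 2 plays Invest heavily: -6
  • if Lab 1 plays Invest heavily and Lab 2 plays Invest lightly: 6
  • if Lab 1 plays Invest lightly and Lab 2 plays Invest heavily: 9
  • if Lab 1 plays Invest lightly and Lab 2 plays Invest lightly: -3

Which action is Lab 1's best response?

Invest heavily

Compute Lab 1's expected payoff for each action, taking the expectation over Lab 2's type.
E[Invest heavily] = 0.6·(6) + 0.2·(-6) + 0.2·(6) = 3.6
E[Invest lightly] = 0.6·(-3) + 0.2·(9) + 0.2·(-3) = -0.6
Best response: Invest heavily (3.6 is the largest).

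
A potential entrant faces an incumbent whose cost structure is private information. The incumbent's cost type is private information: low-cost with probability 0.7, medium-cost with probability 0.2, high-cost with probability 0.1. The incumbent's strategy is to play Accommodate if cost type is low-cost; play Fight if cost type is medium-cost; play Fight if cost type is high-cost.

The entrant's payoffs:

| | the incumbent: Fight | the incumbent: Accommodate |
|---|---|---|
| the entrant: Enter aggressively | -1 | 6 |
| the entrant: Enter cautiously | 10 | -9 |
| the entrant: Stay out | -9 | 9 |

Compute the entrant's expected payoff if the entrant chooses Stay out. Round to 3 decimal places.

E[Stay out] = 0.7·9 + 0.2·(-9) + 0.1·(-9) = 6.3 + (-1.8) + (-0.9) = 3.6

3.600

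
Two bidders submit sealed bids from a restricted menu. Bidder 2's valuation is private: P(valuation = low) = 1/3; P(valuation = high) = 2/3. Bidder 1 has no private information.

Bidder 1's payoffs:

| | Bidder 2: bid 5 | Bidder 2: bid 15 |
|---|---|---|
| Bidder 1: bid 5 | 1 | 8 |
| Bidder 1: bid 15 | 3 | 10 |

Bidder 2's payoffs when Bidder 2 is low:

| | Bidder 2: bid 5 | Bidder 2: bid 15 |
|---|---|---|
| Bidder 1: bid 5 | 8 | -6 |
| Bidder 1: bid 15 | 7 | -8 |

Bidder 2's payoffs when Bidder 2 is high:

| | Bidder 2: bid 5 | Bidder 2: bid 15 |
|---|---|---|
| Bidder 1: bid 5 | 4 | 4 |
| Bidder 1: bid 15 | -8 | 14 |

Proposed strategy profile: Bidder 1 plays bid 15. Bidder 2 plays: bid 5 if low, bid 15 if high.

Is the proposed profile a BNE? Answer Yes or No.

Bidder 1 plays bid 15: E[bid 15] = 1/3·(3) + 2/3·(10) = 23/3; E[bid 5] = 17/3. Best-responding. ✓
Bidder 2 (valuation low), facing bid 15: bid 5 gives 7, bid 15 gives -8. Proposed bid 5 is best. ✓
Bidder 2 (valuation high), facing bid 15: bid 5 gives -8, bid 15 gives 14. Proposed bid 15 is best. ✓

Yes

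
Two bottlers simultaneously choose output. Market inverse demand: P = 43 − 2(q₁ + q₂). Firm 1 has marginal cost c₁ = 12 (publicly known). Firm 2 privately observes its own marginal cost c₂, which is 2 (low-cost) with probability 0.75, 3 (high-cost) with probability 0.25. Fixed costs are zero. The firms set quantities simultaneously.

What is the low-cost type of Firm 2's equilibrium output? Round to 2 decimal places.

Firm 2 with cost c maximizes (43 − 2(q₁+q₂) − c)·q₂, giving q₂(c) = (43 − c − 2q₁)/4.
E[c₂] = 0.75·2 + 0.25·3 = 2.25
Firm 1's FOC against E[q₂] yields q₁ = (43 − 2·12 + E[c₂])/6 = (43 − 24 + 2.25)/6 = 3.54167.
q₂(low-cost) = (43 − 2 − 2·3.54167)/4 = 8.47917.

8.48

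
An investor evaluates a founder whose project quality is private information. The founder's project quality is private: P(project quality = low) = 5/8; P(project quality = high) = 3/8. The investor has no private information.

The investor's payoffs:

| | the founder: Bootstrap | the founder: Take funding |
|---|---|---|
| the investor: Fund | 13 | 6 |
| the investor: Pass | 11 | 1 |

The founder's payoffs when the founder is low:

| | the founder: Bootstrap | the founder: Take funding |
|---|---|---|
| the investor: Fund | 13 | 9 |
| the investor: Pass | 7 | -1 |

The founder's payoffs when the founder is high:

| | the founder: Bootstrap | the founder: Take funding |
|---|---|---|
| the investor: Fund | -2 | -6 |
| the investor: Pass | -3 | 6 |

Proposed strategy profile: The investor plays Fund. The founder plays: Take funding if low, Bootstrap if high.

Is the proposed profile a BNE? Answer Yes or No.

The investor plays Fund: E[Fund] = 5/8·(6) + 3/8·(13) = 69/8; E[Pass] = 19/4. Best-responding. ✓
The founder (project quality low), facing Fund: Bootstrap gives 13, Take funding gives 9. Proposed Take funding is not best — profitable deviation exists. ✗
The founder (project quality high), facing Fund: Bootstrap gives -2, Take funding gives -6. Proposed Bootstrap is best. ✓

No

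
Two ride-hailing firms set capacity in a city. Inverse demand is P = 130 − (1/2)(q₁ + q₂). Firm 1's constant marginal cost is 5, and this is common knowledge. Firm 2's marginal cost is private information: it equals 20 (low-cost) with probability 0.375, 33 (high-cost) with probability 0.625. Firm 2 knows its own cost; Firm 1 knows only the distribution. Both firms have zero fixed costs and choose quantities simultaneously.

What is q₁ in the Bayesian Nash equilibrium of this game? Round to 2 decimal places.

98.75

Firm 2 with cost c maximizes (130 − (1/2)(q₁+q₂) − c)·q₂, giving q₂(c) = (130 − c − (1/2)q₁).
E[c₂] = 0.375·20 + 0.625·33 = 28.125
Firm 1's FOC against E[q₂] yields q₁ = (130 − 2·5 + E[c₂])/(3/2) = (130 − 10 + 28.125)/(3/2) = 98.75.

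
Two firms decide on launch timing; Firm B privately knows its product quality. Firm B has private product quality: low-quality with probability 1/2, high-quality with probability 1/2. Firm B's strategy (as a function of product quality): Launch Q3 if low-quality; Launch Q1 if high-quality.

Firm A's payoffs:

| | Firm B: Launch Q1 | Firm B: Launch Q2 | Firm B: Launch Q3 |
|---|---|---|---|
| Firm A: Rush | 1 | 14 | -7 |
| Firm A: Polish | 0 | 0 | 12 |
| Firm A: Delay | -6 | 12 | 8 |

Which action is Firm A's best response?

E[Rush] = 1/2·(-7) + 1/2·(1) = -3
E[Polish] = 1/2·(12) + 1/2·(0) = 6
E[Delay] = 1/2·(8) + 1/2·(-6) = 1
Best response: Polish (6 is the largest).

Polish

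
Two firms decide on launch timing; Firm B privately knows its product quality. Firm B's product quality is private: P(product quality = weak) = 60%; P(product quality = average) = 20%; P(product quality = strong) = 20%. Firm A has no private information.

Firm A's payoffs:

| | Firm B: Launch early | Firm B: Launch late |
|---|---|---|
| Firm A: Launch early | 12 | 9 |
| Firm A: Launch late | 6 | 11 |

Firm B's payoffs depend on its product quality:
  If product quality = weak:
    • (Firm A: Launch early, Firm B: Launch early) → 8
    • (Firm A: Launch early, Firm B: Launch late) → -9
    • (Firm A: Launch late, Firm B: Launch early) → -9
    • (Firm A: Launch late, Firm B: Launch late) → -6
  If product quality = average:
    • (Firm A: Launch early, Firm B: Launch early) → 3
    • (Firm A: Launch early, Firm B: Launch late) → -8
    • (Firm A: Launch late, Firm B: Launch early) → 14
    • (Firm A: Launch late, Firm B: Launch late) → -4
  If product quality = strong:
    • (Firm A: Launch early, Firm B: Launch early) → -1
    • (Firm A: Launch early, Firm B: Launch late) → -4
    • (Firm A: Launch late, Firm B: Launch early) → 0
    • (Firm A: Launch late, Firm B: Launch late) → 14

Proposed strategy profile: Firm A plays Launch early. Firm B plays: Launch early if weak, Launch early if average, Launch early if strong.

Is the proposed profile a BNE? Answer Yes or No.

Yes

A profile is a BNE iff every type of every player is best-responding given beliefs about the other side.
Firm A plays Launch early: E[Launch early] = 0.6·(12) + 0.2·(12) + 0.2·(12) = 12; E[Launch late] = 6. Best-responding. ✓
Firm B (product quality weak), facing Launch early: Launch early gives 8, Launch late gives -9. Proposed Launch early is best. ✓
Firm B (product quality average), facing Launch early: Launch early gives 3, Launch late gives -8. Proposed Launch early is best. ✓
Firm B (product quality strong), facing Launch early: Launch early gives -1, Launch late gives -4. Proposed Launch early is best. ✓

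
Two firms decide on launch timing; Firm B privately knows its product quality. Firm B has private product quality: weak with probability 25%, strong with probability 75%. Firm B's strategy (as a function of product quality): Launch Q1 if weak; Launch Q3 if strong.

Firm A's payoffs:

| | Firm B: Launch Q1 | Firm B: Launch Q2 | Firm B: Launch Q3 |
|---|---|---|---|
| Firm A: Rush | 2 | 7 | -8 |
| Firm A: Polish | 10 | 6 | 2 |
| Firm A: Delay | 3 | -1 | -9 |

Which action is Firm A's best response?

E[Rush] = 0.25·(2) + 0.75·(-8) = -5.5
E[Polish] = 0.25·(10) + 0.75·(2) = 4
E[Delay] = 0.25·(3) + 0.75·(-9) = -6
Best response: Polish (4 is the largest).

Polish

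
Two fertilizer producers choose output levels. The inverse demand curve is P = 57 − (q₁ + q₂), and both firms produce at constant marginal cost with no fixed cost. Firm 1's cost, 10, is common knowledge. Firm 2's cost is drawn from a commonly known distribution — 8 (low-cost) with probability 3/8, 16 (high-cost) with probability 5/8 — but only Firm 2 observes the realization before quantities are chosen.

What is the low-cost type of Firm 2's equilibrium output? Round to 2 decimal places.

16.17

Firm 2 with cost c maximizes (57 − (q₁+q₂) − c)·q₂, giving q₂(c) = (57 − c − q₁)/2.
E[c₂] = 3/8·8 + 5/8·16 = 13
Firm 1's FOC against E[q₂] yields q₁ = (57 − 2·10 + E[c₂])/3 = (57 − 20 + 13)/3 = 16.6667.
q₂(low-cost) = (57 − 8 − 16.6667)/2 = 16.1667.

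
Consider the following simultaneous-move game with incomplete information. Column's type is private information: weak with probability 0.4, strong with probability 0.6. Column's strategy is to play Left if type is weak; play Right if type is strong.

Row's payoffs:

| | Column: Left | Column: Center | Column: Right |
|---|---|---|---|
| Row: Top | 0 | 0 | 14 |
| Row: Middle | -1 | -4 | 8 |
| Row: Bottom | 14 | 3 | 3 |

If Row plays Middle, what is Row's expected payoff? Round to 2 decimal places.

4.40

E[Middle] = 0.4·(-1) + 0.6·8 = (-0.4) + 4.8 = 4.4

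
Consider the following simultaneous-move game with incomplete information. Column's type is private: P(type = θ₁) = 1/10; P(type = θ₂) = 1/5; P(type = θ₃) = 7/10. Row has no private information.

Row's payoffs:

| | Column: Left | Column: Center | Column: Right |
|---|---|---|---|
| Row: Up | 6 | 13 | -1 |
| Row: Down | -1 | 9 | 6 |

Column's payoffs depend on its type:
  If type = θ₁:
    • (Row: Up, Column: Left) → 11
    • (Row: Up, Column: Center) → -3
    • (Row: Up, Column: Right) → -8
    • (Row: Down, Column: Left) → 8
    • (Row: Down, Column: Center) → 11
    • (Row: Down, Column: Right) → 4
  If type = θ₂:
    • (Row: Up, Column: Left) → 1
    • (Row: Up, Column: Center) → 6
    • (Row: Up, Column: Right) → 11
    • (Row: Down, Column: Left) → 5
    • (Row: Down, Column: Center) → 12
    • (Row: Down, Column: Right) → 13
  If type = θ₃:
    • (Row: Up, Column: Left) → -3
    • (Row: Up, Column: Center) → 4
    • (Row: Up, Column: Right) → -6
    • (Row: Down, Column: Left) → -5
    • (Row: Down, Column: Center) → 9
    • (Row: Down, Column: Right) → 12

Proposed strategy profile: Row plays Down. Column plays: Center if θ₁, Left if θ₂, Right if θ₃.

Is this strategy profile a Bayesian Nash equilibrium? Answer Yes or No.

No

Row plays Down: E[Down] = 1/10·(9) + 1/5·(-1) + 7/10·(6) = 49/10; E[Up] = 9/5. Best-responding. ✓
Column (type θ₁), facing Down: Left gives 8, Center gives 11, Right gives 4. Proposed Center is best. ✓
Column (type θ₂), facing Down: Left gives 5, Center gives 12, Right gives 13. Proposed Left is not best — profitable deviation exists. ✗
Column (type θ₃), facing Down: Left gives -5, Center gives 9, Right gives 12. Proposed Right is best. ✓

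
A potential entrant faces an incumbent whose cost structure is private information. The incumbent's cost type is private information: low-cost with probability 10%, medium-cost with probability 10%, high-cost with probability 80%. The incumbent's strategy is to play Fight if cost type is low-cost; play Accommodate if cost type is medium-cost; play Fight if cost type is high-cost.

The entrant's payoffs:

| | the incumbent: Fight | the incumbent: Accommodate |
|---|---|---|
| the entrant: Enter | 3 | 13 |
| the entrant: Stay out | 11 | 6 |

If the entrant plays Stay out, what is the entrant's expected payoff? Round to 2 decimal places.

Take the expectation over the incumbent's cost type, weighting each type's action by its prior probability.
E[Stay out] = 0.1·11 + 0.1·6 + 0.8·11 = 1.1 + 0.6 + 8.8 = 10.5

10.50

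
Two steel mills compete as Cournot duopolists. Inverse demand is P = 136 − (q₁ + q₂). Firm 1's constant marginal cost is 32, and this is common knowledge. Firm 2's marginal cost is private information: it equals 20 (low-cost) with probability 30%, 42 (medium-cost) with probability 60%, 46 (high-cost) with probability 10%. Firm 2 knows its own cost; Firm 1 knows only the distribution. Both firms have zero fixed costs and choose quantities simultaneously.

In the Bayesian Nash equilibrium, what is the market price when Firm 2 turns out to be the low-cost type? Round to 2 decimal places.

Type-c best response for Firm 2: q₂(c) = (136 − c)/2 − q₁/2.
Firm 1 maximizes expected profit; its first-order condition is 136 − 2q₁ − E[q₂] − 32 = 0.
Substituting E[q₂] and solving: E[c₂] = 35.8, so q₁ = (136 − 2·32 + 35.8)/3 = 35.9333.
q₂(low-cost) = 40.0333, so P = 136 − (35.9333 + 40.0333) = 60.0333.

60.03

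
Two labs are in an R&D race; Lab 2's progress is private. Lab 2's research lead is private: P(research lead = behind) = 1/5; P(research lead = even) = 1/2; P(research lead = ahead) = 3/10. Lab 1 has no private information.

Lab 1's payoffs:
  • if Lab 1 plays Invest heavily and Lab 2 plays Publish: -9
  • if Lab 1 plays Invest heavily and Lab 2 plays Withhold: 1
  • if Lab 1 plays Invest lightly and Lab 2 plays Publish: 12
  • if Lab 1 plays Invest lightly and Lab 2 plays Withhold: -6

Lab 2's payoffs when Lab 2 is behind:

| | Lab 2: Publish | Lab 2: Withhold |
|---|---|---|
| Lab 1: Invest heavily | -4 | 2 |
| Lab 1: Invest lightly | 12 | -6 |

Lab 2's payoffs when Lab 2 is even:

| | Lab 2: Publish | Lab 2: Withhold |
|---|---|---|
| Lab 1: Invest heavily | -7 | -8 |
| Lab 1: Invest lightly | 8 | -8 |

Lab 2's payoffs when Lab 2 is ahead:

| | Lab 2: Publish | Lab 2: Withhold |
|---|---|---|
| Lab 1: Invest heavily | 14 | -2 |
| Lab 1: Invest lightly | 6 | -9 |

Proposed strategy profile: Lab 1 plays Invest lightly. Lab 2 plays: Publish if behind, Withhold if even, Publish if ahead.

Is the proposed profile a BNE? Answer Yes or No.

No

Lab 1 plays Invest lightly: E[Invest lightly] = 1/5·(12) + 1/2·(-6) + 3/10·(12) = 3; E[Invest heavily] = -4. Best-responding. ✓
Lab 2 (research lead behind), facing Invest lightly: Publish gives 12, Withhold gives -6. Proposed Publish is best. ✓
Lab 2 (research lead even), facing Invest lightly: Publish gives 8, Withhold gives -8. Proposed Withhold is not best — profitable deviation exists. ✗
Lab 2 (research lead ahead), facing Invest lightly: Publish gives 6, Withhold gives -9. Proposed Publish is best. ✓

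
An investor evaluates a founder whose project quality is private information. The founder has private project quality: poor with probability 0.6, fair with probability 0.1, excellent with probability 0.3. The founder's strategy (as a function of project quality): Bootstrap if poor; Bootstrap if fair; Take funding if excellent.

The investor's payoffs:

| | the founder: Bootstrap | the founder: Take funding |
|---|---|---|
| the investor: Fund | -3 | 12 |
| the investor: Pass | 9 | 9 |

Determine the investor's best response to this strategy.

Pass

E[Fund] = 0.6·(-3) + 0.1·(-3) + 0.3·(12) = 1.5
E[Pass] = 0.6·(9) + 0.1·(9) + 0.3·(9) = 9
Best response: Pass (9 is the largest).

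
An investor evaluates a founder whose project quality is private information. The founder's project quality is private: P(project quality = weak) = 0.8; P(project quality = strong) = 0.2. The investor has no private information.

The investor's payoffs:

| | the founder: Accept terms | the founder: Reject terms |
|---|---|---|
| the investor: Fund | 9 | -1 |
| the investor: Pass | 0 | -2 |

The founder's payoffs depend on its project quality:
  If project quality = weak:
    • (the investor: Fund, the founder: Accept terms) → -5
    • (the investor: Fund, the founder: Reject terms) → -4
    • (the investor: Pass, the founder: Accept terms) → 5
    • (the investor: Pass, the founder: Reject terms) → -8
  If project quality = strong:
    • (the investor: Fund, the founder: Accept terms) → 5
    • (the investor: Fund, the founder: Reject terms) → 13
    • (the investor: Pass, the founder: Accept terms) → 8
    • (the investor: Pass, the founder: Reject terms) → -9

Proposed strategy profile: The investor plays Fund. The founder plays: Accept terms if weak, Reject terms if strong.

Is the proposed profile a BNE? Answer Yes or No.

No

The investor plays Fund: E[Fund] = 0.8·(9) + 0.2·(-1) = 7; E[Pass] = -0.4. Best-responding. ✓
The founder (project quality weak), facing Fund: Accept terms gives -5, Reject terms gives -4. Proposed Accept terms is not best — profitable deviation exists. ✗
The founder (project quality strong), facing Fund: Accept terms gives 5, Reject terms gives 13. Proposed Reject terms is best. ✓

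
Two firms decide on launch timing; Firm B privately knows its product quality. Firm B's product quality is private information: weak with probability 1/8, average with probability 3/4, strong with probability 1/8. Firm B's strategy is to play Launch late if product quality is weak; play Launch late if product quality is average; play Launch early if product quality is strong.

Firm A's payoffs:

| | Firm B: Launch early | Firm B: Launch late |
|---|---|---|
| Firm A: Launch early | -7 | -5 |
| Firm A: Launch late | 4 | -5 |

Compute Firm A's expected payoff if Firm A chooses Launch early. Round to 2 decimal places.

Take the expectation over Firm B's product quality, weighting each type's action by its prior probability.
E[Launch early] = 1/8·(-5) + 3/4·(-5) + 1/8·(-7) = (-5/8) + (-15/4) + (-7/8) = -21/4

-5.25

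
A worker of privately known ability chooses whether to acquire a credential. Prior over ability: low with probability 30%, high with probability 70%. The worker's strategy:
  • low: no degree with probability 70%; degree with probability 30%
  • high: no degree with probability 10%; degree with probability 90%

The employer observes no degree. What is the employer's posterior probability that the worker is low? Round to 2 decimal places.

P(no degree) = 0.3·0.7 + 0.7·0.1 = 0.28
P(low | no degree) = (0.3·0.7) / 0.28 = 0.21 / 0.28 = 0.75

0.75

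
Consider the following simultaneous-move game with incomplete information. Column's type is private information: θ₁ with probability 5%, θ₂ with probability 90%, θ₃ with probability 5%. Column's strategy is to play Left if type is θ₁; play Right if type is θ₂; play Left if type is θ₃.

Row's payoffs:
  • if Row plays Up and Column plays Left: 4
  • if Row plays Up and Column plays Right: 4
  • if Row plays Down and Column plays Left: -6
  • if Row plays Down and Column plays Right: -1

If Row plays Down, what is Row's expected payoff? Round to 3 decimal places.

E[Down] = 0.05·(-6) + 0.9·(-1) + 0.05·(-6) = (-0.3) + (-0.9) + (-0.3) = -1.5

-1.500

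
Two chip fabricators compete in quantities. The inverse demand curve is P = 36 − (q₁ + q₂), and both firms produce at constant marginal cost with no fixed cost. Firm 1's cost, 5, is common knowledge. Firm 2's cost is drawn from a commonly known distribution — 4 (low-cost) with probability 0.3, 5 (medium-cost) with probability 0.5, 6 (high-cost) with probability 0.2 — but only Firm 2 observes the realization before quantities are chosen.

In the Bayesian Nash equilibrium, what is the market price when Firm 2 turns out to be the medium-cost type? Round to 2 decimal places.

15.35

Firm 2 with cost c maximizes (36 − (q₁+q₂) − c)·q₂, giving q₂(c) = (36 − c − q₁)/2.
E[c₂] = 0.3·4 + 0.5·5 + 0.2·6 = 4.9
Firm 1's FOC against E[q₂] yields q₁ = (36 − 2·5 + E[c₂])/3 = (36 − 10 + 4.9)/3 = 10.3.
q₂(medium-cost) = 10.35, so P = 36 − (10.3 + 10.35) = 15.35.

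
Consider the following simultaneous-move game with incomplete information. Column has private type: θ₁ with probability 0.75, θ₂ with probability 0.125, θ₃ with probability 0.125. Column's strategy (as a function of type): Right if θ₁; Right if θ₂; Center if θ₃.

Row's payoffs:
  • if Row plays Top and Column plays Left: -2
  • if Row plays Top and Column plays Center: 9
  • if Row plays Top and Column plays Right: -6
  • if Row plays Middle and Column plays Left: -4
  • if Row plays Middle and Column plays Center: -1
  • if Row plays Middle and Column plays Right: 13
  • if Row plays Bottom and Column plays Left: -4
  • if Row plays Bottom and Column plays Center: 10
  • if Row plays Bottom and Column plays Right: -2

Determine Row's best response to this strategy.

Middle

E[Top] = 0.75·(-6) + 0.125·(-6) + 0.125·(9) = -4.125
E[Middle] = 0.75·(13) + 0.125·(13) + 0.125·(-1) = 11.25
E[Bottom] = 0.75·(-2) + 0.125·(-2) + 0.125·(10) = -0.5
Best response: Middle (11.25 is the largest).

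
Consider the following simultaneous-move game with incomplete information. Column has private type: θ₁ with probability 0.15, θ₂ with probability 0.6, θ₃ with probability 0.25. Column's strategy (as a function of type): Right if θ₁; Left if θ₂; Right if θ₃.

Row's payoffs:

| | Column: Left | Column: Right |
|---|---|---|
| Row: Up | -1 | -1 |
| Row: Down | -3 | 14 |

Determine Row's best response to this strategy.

E[Up] = 0.15·(-1) + 0.6·(-1) + 0.25·(-1) = -1
E[Down] = 0.15·(14) + 0.6·(-3) + 0.25·(14) = 3.8
Best response: Down (3.8 is the largest).

Down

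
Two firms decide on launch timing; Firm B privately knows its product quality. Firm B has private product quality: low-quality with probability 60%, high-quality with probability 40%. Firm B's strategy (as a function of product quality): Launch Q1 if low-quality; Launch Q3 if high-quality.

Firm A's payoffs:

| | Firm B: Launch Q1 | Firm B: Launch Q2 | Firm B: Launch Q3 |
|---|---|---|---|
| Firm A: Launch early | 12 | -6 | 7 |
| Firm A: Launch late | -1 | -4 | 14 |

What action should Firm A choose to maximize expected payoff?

E[Launch early] = 0.6·(12) + 0.4·(7) = 10
E[Launch late] = 0.6·(-1) + 0.4·(14) = 5
Best response: Launch early (10 is the largest).

Launch early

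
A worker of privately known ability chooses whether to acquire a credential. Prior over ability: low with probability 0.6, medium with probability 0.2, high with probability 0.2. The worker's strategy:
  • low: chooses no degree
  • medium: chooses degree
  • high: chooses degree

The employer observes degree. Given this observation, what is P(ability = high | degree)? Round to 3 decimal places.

P(degree) = 0.6·0 + 0.2·1 + 0.2·1 = 0.4
P(high | degree) = (0.2·1) / 0.4 = 0.2 / 0.4 = 0.5

0.500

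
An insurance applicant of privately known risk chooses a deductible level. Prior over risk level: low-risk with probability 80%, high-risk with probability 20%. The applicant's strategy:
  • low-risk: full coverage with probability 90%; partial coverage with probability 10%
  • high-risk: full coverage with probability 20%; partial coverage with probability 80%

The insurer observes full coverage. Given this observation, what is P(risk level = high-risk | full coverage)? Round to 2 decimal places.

0.05

P(full coverage) = 0.8·0.9 + 0.2·0.2 = 0.76
P(high-risk | full coverage) = (0.2·0.2) / 0.76 = 0.04 / 0.76 = 0.0526316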